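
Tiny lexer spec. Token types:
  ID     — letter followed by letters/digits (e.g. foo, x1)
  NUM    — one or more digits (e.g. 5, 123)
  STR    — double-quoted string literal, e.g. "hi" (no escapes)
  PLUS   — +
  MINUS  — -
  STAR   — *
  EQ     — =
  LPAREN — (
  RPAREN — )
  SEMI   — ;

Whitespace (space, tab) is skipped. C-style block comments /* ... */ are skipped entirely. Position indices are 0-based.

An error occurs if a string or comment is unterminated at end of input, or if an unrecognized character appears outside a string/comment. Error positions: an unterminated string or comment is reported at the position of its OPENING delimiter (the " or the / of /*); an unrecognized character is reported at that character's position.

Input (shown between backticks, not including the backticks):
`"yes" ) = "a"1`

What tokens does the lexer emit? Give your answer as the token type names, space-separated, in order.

Answer: STR RPAREN EQ STR NUM

Derivation:
pos=0: enter STRING mode
pos=0: emit STR "yes" (now at pos=5)
pos=6: emit RPAREN ')'
pos=8: emit EQ '='
pos=10: enter STRING mode
pos=10: emit STR "a" (now at pos=13)
pos=13: emit NUM '1' (now at pos=14)
DONE. 5 tokens: [STR, RPAREN, EQ, STR, NUM]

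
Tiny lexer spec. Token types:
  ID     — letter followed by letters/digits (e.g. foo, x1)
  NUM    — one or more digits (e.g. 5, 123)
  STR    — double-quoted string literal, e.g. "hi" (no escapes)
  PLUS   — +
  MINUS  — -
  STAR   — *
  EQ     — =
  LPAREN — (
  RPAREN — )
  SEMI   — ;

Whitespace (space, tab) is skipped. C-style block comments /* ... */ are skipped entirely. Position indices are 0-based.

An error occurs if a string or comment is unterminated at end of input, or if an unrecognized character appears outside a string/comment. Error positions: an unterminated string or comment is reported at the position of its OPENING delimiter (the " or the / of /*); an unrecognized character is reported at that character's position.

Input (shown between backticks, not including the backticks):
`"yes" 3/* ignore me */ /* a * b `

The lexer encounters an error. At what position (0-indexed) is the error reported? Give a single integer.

Answer: 23

Derivation:
pos=0: enter STRING mode
pos=0: emit STR "yes" (now at pos=5)
pos=6: emit NUM '3' (now at pos=7)
pos=7: enter COMMENT mode (saw '/*')
exit COMMENT mode (now at pos=22)
pos=23: enter COMMENT mode (saw '/*')
pos=23: ERROR — unterminated comment (reached EOF)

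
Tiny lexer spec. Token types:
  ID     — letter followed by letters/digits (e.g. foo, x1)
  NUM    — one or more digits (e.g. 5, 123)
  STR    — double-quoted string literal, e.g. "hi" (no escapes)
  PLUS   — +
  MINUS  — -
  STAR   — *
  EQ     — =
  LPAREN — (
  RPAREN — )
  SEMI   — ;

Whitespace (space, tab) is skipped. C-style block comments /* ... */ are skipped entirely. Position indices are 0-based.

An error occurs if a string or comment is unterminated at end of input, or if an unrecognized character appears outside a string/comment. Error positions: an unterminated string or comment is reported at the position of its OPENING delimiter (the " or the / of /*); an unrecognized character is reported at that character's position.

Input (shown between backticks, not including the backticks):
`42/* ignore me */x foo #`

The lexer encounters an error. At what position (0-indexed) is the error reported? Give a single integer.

Answer: 23

Derivation:
pos=0: emit NUM '42' (now at pos=2)
pos=2: enter COMMENT mode (saw '/*')
exit COMMENT mode (now at pos=17)
pos=17: emit ID 'x' (now at pos=18)
pos=19: emit ID 'foo' (now at pos=22)
pos=23: ERROR — unrecognized char '#'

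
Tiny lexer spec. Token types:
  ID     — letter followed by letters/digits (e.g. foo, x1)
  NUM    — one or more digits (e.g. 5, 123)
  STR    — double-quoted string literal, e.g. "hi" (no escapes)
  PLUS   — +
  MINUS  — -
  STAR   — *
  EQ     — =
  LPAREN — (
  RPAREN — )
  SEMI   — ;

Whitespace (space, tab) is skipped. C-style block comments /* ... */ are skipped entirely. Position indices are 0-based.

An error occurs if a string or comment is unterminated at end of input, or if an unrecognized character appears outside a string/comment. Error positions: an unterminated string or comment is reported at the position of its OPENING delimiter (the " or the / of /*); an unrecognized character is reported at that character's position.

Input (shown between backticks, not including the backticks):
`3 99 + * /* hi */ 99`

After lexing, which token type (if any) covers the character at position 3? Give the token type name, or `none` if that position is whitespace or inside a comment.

pos=0: emit NUM '3' (now at pos=1)
pos=2: emit NUM '99' (now at pos=4)
pos=5: emit PLUS '+'
pos=7: emit STAR '*'
pos=9: enter COMMENT mode (saw '/*')
exit COMMENT mode (now at pos=17)
pos=18: emit NUM '99' (now at pos=20)
DONE. 5 tokens: [NUM, NUM, PLUS, STAR, NUM]
Position 3: char is '9' -> NUM

Answer: NUM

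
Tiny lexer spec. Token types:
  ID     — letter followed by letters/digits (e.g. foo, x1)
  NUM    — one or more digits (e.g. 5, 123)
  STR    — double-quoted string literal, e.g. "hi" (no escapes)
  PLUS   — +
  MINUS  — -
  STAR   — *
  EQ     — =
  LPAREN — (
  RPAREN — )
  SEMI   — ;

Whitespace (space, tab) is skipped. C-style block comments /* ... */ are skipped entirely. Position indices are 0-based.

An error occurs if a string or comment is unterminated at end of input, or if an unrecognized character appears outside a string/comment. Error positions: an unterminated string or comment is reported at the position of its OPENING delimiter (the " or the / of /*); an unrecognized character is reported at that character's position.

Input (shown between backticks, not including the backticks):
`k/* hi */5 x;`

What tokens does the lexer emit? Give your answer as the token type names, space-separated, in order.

Answer: ID NUM ID SEMI

Derivation:
pos=0: emit ID 'k' (now at pos=1)
pos=1: enter COMMENT mode (saw '/*')
exit COMMENT mode (now at pos=9)
pos=9: emit NUM '5' (now at pos=10)
pos=11: emit ID 'x' (now at pos=12)
pos=12: emit SEMI ';'
DONE. 4 tokens: [ID, NUM, ID, SEMI]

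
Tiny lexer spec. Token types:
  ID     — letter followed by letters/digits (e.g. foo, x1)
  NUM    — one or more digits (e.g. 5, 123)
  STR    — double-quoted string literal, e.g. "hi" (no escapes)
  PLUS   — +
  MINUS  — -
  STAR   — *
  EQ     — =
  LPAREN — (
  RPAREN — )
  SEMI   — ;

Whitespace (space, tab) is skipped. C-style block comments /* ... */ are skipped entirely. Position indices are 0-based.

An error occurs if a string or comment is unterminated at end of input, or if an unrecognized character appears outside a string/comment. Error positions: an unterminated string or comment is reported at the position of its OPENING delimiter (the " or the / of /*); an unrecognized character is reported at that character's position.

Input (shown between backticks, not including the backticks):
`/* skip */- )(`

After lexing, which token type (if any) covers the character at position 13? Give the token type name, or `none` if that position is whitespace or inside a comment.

Answer: LPAREN

Derivation:
pos=0: enter COMMENT mode (saw '/*')
exit COMMENT mode (now at pos=10)
pos=10: emit MINUS '-'
pos=12: emit RPAREN ')'
pos=13: emit LPAREN '('
DONE. 3 tokens: [MINUS, RPAREN, LPAREN]
Position 13: char is '(' -> LPAREN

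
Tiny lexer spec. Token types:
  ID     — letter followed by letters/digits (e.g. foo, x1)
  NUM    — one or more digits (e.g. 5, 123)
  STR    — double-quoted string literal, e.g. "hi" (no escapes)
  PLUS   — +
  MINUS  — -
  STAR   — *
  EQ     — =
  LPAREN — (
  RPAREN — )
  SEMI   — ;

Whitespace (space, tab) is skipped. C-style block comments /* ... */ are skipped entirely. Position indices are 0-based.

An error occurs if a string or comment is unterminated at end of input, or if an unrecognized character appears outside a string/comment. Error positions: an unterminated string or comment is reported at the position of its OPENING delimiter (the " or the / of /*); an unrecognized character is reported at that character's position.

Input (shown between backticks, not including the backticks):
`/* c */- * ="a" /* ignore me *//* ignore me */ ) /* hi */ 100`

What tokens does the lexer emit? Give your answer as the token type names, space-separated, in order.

Answer: MINUS STAR EQ STR RPAREN NUM

Derivation:
pos=0: enter COMMENT mode (saw '/*')
exit COMMENT mode (now at pos=7)
pos=7: emit MINUS '-'
pos=9: emit STAR '*'
pos=11: emit EQ '='
pos=12: enter STRING mode
pos=12: emit STR "a" (now at pos=15)
pos=16: enter COMMENT mode (saw '/*')
exit COMMENT mode (now at pos=31)
pos=31: enter COMMENT mode (saw '/*')
exit COMMENT mode (now at pos=46)
pos=47: emit RPAREN ')'
pos=49: enter COMMENT mode (saw '/*')
exit COMMENT mode (now at pos=57)
pos=58: emit NUM '100' (now at pos=61)
DONE. 6 tokens: [MINUS, STAR, EQ, STR, RPAREN, NUM]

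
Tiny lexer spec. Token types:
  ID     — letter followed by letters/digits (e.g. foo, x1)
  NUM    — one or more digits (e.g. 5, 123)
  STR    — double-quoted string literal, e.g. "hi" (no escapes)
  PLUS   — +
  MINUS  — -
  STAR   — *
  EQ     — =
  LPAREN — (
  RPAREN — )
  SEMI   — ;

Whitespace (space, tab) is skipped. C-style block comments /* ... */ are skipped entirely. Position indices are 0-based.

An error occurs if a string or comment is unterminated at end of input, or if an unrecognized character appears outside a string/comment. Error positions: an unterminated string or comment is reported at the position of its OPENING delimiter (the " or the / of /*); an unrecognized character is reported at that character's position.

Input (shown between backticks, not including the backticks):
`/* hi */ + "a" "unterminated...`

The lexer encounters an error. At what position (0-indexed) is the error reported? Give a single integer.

Answer: 15

Derivation:
pos=0: enter COMMENT mode (saw '/*')
exit COMMENT mode (now at pos=8)
pos=9: emit PLUS '+'
pos=11: enter STRING mode
pos=11: emit STR "a" (now at pos=14)
pos=15: enter STRING mode
pos=15: ERROR — unterminated string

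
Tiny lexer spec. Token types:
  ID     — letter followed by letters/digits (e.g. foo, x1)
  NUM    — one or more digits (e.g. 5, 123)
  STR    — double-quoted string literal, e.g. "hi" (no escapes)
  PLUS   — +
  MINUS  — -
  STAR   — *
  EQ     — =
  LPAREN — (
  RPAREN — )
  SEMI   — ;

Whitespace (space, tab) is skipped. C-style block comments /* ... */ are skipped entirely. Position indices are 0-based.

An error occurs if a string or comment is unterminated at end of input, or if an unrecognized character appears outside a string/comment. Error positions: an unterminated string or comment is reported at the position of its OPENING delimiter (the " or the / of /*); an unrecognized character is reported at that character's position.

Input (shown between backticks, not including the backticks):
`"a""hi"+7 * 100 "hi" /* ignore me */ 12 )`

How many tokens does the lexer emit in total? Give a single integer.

Answer: 9

Derivation:
pos=0: enter STRING mode
pos=0: emit STR "a" (now at pos=3)
pos=3: enter STRING mode
pos=3: emit STR "hi" (now at pos=7)
pos=7: emit PLUS '+'
pos=8: emit NUM '7' (now at pos=9)
pos=10: emit STAR '*'
pos=12: emit NUM '100' (now at pos=15)
pos=16: enter STRING mode
pos=16: emit STR "hi" (now at pos=20)
pos=21: enter COMMENT mode (saw '/*')
exit COMMENT mode (now at pos=36)
pos=37: emit NUM '12' (now at pos=39)
pos=40: emit RPAREN ')'
DONE. 9 tokens: [STR, STR, PLUS, NUM, STAR, NUM, STR, NUM, RPAREN]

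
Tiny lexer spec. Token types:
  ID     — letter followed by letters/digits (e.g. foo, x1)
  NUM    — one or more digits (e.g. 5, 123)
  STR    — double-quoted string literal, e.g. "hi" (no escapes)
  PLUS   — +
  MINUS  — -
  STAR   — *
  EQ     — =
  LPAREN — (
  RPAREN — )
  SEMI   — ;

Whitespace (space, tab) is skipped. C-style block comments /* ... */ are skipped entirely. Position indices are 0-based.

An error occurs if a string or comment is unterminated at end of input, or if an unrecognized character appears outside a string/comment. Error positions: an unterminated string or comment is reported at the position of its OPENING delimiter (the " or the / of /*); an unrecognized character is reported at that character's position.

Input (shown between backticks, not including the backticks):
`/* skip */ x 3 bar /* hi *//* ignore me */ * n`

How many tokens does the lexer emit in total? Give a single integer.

Answer: 5

Derivation:
pos=0: enter COMMENT mode (saw '/*')
exit COMMENT mode (now at pos=10)
pos=11: emit ID 'x' (now at pos=12)
pos=13: emit NUM '3' (now at pos=14)
pos=15: emit ID 'bar' (now at pos=18)
pos=19: enter COMMENT mode (saw '/*')
exit COMMENT mode (now at pos=27)
pos=27: enter COMMENT mode (saw '/*')
exit COMMENT mode (now at pos=42)
pos=43: emit STAR '*'
pos=45: emit ID 'n' (now at pos=46)
DONE. 5 tokens: [ID, NUM, ID, STAR, ID]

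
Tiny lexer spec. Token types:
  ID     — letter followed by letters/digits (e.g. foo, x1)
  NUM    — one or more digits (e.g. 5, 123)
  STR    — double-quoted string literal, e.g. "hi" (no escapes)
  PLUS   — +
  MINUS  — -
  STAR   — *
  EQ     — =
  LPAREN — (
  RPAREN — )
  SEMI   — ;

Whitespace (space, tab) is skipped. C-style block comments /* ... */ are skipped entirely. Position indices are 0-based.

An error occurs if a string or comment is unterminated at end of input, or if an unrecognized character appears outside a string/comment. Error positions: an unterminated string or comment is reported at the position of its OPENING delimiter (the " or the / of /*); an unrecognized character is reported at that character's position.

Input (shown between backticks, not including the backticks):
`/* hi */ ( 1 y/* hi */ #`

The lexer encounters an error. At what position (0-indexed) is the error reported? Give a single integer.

Answer: 23

Derivation:
pos=0: enter COMMENT mode (saw '/*')
exit COMMENT mode (now at pos=8)
pos=9: emit LPAREN '('
pos=11: emit NUM '1' (now at pos=12)
pos=13: emit ID 'y' (now at pos=14)
pos=14: enter COMMENT mode (saw '/*')
exit COMMENT mode (now at pos=22)
pos=23: ERROR — unrecognized char '#'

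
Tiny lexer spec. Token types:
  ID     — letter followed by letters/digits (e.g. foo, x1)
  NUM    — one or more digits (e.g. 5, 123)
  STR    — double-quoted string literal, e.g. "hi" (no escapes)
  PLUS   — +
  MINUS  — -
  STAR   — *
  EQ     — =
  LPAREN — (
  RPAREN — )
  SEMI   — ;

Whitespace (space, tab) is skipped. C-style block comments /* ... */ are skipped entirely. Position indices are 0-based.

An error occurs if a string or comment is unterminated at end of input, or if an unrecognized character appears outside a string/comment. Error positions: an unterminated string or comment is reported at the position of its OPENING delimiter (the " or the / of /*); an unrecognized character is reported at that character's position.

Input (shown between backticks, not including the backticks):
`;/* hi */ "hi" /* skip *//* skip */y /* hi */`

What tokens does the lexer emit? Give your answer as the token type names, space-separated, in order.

Answer: SEMI STR ID

Derivation:
pos=0: emit SEMI ';'
pos=1: enter COMMENT mode (saw '/*')
exit COMMENT mode (now at pos=9)
pos=10: enter STRING mode
pos=10: emit STR "hi" (now at pos=14)
pos=15: enter COMMENT mode (saw '/*')
exit COMMENT mode (now at pos=25)
pos=25: enter COMMENT mode (saw '/*')
exit COMMENT mode (now at pos=35)
pos=35: emit ID 'y' (now at pos=36)
pos=37: enter COMMENT mode (saw '/*')
exit COMMENT mode (now at pos=45)
DONE. 3 tokens: [SEMI, STR, ID]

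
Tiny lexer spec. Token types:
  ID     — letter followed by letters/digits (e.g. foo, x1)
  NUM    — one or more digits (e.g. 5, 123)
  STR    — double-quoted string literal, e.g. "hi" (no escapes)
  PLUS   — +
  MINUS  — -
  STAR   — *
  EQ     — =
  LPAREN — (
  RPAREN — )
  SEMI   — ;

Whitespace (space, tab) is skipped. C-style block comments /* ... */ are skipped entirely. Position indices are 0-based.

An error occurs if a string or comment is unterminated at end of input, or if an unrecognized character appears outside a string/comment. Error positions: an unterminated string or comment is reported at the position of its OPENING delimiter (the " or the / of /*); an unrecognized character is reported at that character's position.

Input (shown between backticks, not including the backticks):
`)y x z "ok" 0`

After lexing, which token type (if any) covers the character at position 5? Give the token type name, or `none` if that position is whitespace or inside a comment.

Answer: ID

Derivation:
pos=0: emit RPAREN ')'
pos=1: emit ID 'y' (now at pos=2)
pos=3: emit ID 'x' (now at pos=4)
pos=5: emit ID 'z' (now at pos=6)
pos=7: enter STRING mode
pos=7: emit STR "ok" (now at pos=11)
pos=12: emit NUM '0' (now at pos=13)
DONE. 6 tokens: [RPAREN, ID, ID, ID, STR, NUM]
Position 5: char is 'z' -> ID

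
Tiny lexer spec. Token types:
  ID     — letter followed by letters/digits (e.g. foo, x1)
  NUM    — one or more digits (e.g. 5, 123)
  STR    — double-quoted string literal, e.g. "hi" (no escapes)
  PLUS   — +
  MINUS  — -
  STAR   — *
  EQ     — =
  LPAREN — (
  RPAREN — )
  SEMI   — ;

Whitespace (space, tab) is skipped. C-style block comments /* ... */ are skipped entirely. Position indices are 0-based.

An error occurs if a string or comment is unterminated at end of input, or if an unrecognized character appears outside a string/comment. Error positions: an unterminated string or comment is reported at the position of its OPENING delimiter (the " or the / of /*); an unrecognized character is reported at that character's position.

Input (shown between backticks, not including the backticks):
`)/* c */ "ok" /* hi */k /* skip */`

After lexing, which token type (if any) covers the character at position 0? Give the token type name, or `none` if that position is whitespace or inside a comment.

pos=0: emit RPAREN ')'
pos=1: enter COMMENT mode (saw '/*')
exit COMMENT mode (now at pos=8)
pos=9: enter STRING mode
pos=9: emit STR "ok" (now at pos=13)
pos=14: enter COMMENT mode (saw '/*')
exit COMMENT mode (now at pos=22)
pos=22: emit ID 'k' (now at pos=23)
pos=24: enter COMMENT mode (saw '/*')
exit COMMENT mode (now at pos=34)
DONE. 3 tokens: [RPAREN, STR, ID]
Position 0: char is ')' -> RPAREN

Answer: RPAREN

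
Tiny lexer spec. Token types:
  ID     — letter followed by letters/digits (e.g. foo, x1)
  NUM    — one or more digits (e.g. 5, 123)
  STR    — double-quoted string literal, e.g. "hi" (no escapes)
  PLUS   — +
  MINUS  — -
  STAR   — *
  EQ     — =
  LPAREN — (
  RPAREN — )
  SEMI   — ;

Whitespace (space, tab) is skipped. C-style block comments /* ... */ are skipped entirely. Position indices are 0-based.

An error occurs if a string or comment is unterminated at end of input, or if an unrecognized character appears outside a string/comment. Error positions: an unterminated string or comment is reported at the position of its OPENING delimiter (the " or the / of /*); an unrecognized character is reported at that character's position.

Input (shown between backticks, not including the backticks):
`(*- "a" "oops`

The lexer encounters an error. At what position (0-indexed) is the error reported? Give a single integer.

pos=0: emit LPAREN '('
pos=1: emit STAR '*'
pos=2: emit MINUS '-'
pos=4: enter STRING mode
pos=4: emit STR "a" (now at pos=7)
pos=8: enter STRING mode
pos=8: ERROR — unterminated string

Answer: 8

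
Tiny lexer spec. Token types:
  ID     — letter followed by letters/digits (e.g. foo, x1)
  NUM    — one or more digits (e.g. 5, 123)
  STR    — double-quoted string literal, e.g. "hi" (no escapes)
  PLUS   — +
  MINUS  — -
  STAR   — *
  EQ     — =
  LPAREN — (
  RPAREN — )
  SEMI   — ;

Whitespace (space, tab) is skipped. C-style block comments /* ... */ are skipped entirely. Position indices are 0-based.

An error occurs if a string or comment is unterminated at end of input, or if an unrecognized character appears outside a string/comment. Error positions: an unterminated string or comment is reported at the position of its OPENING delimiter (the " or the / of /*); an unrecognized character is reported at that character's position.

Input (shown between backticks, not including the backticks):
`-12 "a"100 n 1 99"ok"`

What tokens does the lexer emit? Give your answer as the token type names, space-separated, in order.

Answer: MINUS NUM STR NUM ID NUM NUM STR

Derivation:
pos=0: emit MINUS '-'
pos=1: emit NUM '12' (now at pos=3)
pos=4: enter STRING mode
pos=4: emit STR "a" (now at pos=7)
pos=7: emit NUM '100' (now at pos=10)
pos=11: emit ID 'n' (now at pos=12)
pos=13: emit NUM '1' (now at pos=14)
pos=15: emit NUM '99' (now at pos=17)
pos=17: enter STRING mode
pos=17: emit STR "ok" (now at pos=21)
DONE. 8 tokens: [MINUS, NUM, STR, NUM, ID, NUM, NUM, STR]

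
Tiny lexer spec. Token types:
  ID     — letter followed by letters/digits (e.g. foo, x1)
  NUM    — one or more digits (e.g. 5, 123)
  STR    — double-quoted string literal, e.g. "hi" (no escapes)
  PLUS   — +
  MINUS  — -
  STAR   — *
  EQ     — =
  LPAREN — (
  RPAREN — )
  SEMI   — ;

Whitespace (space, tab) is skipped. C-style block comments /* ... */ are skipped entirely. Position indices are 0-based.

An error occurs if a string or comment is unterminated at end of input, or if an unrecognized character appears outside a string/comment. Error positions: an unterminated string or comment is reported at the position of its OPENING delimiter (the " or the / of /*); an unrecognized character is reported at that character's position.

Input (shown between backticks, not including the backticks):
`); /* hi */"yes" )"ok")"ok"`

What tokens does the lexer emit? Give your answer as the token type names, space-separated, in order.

pos=0: emit RPAREN ')'
pos=1: emit SEMI ';'
pos=3: enter COMMENT mode (saw '/*')
exit COMMENT mode (now at pos=11)
pos=11: enter STRING mode
pos=11: emit STR "yes" (now at pos=16)
pos=17: emit RPAREN ')'
pos=18: enter STRING mode
pos=18: emit STR "ok" (now at pos=22)
pos=22: emit RPAREN ')'
pos=23: enter STRING mode
pos=23: emit STR "ok" (now at pos=27)
DONE. 7 tokens: [RPAREN, SEMI, STR, RPAREN, STR, RPAREN, STR]

Answer: RPAREN SEMI STR RPAREN STR RPAREN STR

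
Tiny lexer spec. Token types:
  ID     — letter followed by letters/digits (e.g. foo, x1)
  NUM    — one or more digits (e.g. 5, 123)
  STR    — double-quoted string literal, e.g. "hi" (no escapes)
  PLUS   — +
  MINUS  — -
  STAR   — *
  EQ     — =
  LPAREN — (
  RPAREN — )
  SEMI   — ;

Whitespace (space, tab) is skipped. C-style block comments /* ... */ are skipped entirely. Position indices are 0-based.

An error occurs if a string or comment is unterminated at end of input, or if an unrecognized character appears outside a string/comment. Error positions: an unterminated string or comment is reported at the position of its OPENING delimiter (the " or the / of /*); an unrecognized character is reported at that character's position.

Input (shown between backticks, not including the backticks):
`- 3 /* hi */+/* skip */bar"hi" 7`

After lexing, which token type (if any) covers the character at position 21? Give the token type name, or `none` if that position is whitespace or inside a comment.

Answer: none

Derivation:
pos=0: emit MINUS '-'
pos=2: emit NUM '3' (now at pos=3)
pos=4: enter COMMENT mode (saw '/*')
exit COMMENT mode (now at pos=12)
pos=12: emit PLUS '+'
pos=13: enter COMMENT mode (saw '/*')
exit COMMENT mode (now at pos=23)
pos=23: emit ID 'bar' (now at pos=26)
pos=26: enter STRING mode
pos=26: emit STR "hi" (now at pos=30)
pos=31: emit NUM '7' (now at pos=32)
DONE. 6 tokens: [MINUS, NUM, PLUS, ID, STR, NUM]
Position 21: char is '*' -> none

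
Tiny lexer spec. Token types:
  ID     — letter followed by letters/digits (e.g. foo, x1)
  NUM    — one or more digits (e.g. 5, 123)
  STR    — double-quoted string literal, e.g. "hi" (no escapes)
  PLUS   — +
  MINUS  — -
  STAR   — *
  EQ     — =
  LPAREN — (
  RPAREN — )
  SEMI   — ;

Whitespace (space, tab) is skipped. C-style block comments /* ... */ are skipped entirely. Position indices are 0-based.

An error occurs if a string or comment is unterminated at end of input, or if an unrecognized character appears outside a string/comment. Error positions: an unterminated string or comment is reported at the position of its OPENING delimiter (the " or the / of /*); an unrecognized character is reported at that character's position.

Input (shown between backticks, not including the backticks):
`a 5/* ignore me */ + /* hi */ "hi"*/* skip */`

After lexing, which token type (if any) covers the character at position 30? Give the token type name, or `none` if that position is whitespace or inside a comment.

pos=0: emit ID 'a' (now at pos=1)
pos=2: emit NUM '5' (now at pos=3)
pos=3: enter COMMENT mode (saw '/*')
exit COMMENT mode (now at pos=18)
pos=19: emit PLUS '+'
pos=21: enter COMMENT mode (saw '/*')
exit COMMENT mode (now at pos=29)
pos=30: enter STRING mode
pos=30: emit STR "hi" (now at pos=34)
pos=34: emit STAR '*'
pos=35: enter COMMENT mode (saw '/*')
exit COMMENT mode (now at pos=45)
DONE. 5 tokens: [ID, NUM, PLUS, STR, STAR]
Position 30: char is '"' -> STR

Answer: STR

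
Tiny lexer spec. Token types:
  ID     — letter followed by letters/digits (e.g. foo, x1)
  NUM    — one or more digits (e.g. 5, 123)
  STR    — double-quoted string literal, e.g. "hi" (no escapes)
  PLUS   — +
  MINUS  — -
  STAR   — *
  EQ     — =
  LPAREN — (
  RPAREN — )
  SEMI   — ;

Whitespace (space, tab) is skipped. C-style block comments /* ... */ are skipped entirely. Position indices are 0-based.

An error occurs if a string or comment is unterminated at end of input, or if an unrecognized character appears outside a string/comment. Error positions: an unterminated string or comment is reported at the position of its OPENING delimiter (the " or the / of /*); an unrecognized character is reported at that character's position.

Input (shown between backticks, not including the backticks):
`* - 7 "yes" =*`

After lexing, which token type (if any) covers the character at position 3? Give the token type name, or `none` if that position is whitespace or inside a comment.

Answer: none

Derivation:
pos=0: emit STAR '*'
pos=2: emit MINUS '-'
pos=4: emit NUM '7' (now at pos=5)
pos=6: enter STRING mode
pos=6: emit STR "yes" (now at pos=11)
pos=12: emit EQ '='
pos=13: emit STAR '*'
DONE. 6 tokens: [STAR, MINUS, NUM, STR, EQ, STAR]
Position 3: char is ' ' -> none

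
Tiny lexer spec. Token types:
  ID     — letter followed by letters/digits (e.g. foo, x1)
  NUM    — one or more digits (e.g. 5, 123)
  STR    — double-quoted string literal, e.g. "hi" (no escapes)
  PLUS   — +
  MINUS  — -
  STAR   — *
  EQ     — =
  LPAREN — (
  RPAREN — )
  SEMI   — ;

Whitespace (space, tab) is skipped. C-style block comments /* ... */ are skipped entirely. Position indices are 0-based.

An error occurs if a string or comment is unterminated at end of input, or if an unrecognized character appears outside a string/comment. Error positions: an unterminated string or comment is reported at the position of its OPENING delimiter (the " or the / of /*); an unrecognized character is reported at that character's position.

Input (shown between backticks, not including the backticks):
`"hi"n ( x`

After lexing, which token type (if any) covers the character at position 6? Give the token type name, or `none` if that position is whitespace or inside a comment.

pos=0: enter STRING mode
pos=0: emit STR "hi" (now at pos=4)
pos=4: emit ID 'n' (now at pos=5)
pos=6: emit LPAREN '('
pos=8: emit ID 'x' (now at pos=9)
DONE. 4 tokens: [STR, ID, LPAREN, ID]
Position 6: char is '(' -> LPAREN

Answer: LPAREN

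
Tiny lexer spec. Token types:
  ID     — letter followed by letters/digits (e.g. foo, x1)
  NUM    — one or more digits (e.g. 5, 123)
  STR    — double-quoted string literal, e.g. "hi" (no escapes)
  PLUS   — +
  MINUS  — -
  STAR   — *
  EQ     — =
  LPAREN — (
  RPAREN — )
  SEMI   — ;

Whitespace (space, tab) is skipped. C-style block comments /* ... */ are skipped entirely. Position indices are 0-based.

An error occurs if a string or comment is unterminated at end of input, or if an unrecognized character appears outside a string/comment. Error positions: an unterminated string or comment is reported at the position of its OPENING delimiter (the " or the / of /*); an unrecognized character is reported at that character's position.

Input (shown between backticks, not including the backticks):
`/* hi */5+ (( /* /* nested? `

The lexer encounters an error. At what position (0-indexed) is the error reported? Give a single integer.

Answer: 14

Derivation:
pos=0: enter COMMENT mode (saw '/*')
exit COMMENT mode (now at pos=8)
pos=8: emit NUM '5' (now at pos=9)
pos=9: emit PLUS '+'
pos=11: emit LPAREN '('
pos=12: emit LPAREN '('
pos=14: enter COMMENT mode (saw '/*')
pos=14: ERROR — unterminated comment (reached EOF)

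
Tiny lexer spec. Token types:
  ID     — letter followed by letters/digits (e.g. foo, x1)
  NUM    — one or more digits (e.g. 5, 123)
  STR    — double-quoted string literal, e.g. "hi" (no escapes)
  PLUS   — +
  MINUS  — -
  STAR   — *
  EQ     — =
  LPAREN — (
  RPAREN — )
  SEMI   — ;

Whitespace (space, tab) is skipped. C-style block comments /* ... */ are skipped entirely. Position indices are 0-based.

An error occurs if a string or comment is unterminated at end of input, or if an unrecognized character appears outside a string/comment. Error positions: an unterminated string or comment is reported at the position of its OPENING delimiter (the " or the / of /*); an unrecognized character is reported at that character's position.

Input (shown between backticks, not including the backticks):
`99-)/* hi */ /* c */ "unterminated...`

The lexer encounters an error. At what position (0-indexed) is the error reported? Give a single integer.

pos=0: emit NUM '99' (now at pos=2)
pos=2: emit MINUS '-'
pos=3: emit RPAREN ')'
pos=4: enter COMMENT mode (saw '/*')
exit COMMENT mode (now at pos=12)
pos=13: enter COMMENT mode (saw '/*')
exit COMMENT mode (now at pos=20)
pos=21: enter STRING mode
pos=21: ERROR — unterminated string

Answer: 21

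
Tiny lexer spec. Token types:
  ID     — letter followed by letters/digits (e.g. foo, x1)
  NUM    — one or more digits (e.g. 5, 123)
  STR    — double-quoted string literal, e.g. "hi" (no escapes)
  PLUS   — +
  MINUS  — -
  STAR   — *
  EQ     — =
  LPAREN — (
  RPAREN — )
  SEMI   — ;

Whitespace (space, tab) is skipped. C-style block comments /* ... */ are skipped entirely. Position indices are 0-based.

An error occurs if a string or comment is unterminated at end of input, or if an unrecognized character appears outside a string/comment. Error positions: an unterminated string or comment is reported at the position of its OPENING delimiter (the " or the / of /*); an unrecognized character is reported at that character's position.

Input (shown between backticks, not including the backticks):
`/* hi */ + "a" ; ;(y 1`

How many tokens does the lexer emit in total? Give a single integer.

Answer: 7

Derivation:
pos=0: enter COMMENT mode (saw '/*')
exit COMMENT mode (now at pos=8)
pos=9: emit PLUS '+'
pos=11: enter STRING mode
pos=11: emit STR "a" (now at pos=14)
pos=15: emit SEMI ';'
pos=17: emit SEMI ';'
pos=18: emit LPAREN '('
pos=19: emit ID 'y' (now at pos=20)
pos=21: emit NUM '1' (now at pos=22)
DONE. 7 tokens: [PLUS, STR, SEMI, SEMI, LPAREN, ID, NUM]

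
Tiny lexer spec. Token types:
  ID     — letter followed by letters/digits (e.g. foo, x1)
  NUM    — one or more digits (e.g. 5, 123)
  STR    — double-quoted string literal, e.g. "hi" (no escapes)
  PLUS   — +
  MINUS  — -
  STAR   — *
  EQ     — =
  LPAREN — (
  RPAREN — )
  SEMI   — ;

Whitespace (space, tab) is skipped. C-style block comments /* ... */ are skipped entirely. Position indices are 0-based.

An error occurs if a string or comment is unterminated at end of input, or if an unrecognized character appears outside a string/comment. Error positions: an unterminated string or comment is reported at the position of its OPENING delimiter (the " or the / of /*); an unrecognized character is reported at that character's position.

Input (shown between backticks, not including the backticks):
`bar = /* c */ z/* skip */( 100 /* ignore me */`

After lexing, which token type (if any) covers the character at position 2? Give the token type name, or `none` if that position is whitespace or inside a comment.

pos=0: emit ID 'bar' (now at pos=3)
pos=4: emit EQ '='
pos=6: enter COMMENT mode (saw '/*')
exit COMMENT mode (now at pos=13)
pos=14: emit ID 'z' (now at pos=15)
pos=15: enter COMMENT mode (saw '/*')
exit COMMENT mode (now at pos=25)
pos=25: emit LPAREN '('
pos=27: emit NUM '100' (now at pos=30)
pos=31: enter COMMENT mode (saw '/*')
exit COMMENT mode (now at pos=46)
DONE. 5 tokens: [ID, EQ, ID, LPAREN, NUM]
Position 2: char is 'r' -> ID

Answer: ID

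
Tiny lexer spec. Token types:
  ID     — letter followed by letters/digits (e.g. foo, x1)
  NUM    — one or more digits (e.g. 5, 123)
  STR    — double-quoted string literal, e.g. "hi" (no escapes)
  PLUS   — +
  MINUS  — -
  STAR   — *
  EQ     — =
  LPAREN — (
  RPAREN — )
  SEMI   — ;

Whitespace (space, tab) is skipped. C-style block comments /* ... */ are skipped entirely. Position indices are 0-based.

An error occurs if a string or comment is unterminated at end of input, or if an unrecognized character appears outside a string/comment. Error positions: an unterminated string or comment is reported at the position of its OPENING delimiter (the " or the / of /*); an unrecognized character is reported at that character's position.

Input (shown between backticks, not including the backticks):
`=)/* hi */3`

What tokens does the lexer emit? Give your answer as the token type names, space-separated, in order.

pos=0: emit EQ '='
pos=1: emit RPAREN ')'
pos=2: enter COMMENT mode (saw '/*')
exit COMMENT mode (now at pos=10)
pos=10: emit NUM '3' (now at pos=11)
DONE. 3 tokens: [EQ, RPAREN, NUM]

Answer: EQ RPAREN NUM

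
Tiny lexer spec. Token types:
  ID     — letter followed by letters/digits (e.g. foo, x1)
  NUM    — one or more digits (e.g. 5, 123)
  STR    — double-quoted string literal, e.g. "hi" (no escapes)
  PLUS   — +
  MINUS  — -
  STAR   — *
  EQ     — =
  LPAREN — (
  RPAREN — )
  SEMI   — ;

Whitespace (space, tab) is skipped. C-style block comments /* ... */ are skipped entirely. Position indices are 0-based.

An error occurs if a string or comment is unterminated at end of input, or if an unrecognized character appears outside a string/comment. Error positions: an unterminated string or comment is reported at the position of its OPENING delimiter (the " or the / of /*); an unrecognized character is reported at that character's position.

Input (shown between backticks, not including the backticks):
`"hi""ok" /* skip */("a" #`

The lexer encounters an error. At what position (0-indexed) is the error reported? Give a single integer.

Answer: 24

Derivation:
pos=0: enter STRING mode
pos=0: emit STR "hi" (now at pos=4)
pos=4: enter STRING mode
pos=4: emit STR "ok" (now at pos=8)
pos=9: enter COMMENT mode (saw '/*')
exit COMMENT mode (now at pos=19)
pos=19: emit LPAREN '('
pos=20: enter STRING mode
pos=20: emit STR "a" (now at pos=23)
pos=24: ERROR — unrecognized char '#'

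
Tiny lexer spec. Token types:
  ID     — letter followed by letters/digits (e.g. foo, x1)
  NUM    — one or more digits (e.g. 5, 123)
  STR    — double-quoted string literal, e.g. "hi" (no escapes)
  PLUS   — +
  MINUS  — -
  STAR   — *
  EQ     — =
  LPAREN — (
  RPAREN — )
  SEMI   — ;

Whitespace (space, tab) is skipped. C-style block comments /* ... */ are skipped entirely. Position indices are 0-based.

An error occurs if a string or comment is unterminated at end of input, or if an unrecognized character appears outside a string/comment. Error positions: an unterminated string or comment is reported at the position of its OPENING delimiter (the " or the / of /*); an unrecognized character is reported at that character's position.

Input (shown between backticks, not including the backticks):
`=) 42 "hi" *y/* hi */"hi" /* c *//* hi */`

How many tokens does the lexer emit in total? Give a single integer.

pos=0: emit EQ '='
pos=1: emit RPAREN ')'
pos=3: emit NUM '42' (now at pos=5)
pos=6: enter STRING mode
pos=6: emit STR "hi" (now at pos=10)
pos=11: emit STAR '*'
pos=12: emit ID 'y' (now at pos=13)
pos=13: enter COMMENT mode (saw '/*')
exit COMMENT mode (now at pos=21)
pos=21: enter STRING mode
pos=21: emit STR "hi" (now at pos=25)
pos=26: enter COMMENT mode (saw '/*')
exit COMMENT mode (now at pos=33)
pos=33: enter COMMENT mode (saw '/*')
exit COMMENT mode (now at pos=41)
DONE. 7 tokens: [EQ, RPAREN, NUM, STR, STAR, ID, STR]

Answer: 7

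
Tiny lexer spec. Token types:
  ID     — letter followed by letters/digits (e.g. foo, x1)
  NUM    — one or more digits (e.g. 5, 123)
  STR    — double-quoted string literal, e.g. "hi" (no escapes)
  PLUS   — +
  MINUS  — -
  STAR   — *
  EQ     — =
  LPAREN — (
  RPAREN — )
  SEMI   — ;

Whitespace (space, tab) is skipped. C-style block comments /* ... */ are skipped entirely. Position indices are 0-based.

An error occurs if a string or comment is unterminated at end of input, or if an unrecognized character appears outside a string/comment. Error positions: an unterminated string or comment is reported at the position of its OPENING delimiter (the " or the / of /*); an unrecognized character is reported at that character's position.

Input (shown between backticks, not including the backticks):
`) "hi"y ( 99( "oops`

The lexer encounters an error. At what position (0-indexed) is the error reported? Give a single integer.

Answer: 14

Derivation:
pos=0: emit RPAREN ')'
pos=2: enter STRING mode
pos=2: emit STR "hi" (now at pos=6)
pos=6: emit ID 'y' (now at pos=7)
pos=8: emit LPAREN '('
pos=10: emit NUM '99' (now at pos=12)
pos=12: emit LPAREN '('
pos=14: enter STRING mode
pos=14: ERROR — unterminated string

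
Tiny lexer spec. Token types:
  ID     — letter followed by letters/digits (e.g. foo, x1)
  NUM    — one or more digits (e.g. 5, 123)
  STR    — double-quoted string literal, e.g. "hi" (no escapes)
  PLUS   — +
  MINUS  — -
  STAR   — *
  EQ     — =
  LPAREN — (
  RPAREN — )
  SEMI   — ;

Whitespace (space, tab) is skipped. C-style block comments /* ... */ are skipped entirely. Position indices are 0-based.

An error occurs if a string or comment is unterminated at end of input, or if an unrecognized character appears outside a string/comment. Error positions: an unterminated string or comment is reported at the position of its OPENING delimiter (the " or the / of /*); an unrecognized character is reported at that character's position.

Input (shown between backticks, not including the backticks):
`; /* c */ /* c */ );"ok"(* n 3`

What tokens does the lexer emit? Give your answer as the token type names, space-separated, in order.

pos=0: emit SEMI ';'
pos=2: enter COMMENT mode (saw '/*')
exit COMMENT mode (now at pos=9)
pos=10: enter COMMENT mode (saw '/*')
exit COMMENT mode (now at pos=17)
pos=18: emit RPAREN ')'
pos=19: emit SEMI ';'
pos=20: enter STRING mode
pos=20: emit STR "ok" (now at pos=24)
pos=24: emit LPAREN '('
pos=25: emit STAR '*'
pos=27: emit ID 'n' (now at pos=28)
pos=29: emit NUM '3' (now at pos=30)
DONE. 8 tokens: [SEMI, RPAREN, SEMI, STR, LPAREN, STAR, ID, NUM]

Answer: SEMI RPAREN SEMI STR LPAREN STAR ID NUM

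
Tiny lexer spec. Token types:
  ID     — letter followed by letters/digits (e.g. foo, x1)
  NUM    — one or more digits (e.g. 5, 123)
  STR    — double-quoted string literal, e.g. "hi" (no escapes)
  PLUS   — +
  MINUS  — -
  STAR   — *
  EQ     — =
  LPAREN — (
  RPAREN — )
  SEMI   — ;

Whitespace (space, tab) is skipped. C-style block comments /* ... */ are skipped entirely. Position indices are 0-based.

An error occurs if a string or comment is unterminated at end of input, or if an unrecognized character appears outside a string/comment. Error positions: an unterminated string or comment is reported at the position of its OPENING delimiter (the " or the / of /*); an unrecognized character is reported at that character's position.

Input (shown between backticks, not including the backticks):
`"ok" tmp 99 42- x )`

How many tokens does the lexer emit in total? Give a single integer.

Answer: 7

Derivation:
pos=0: enter STRING mode
pos=0: emit STR "ok" (now at pos=4)
pos=5: emit ID 'tmp' (now at pos=8)
pos=9: emit NUM '99' (now at pos=11)
pos=12: emit NUM '42' (now at pos=14)
pos=14: emit MINUS '-'
pos=16: emit ID 'x' (now at pos=17)
pos=18: emit RPAREN ')'
DONE. 7 tokens: [STR, ID, NUM, NUM, MINUS, ID, RPAREN]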